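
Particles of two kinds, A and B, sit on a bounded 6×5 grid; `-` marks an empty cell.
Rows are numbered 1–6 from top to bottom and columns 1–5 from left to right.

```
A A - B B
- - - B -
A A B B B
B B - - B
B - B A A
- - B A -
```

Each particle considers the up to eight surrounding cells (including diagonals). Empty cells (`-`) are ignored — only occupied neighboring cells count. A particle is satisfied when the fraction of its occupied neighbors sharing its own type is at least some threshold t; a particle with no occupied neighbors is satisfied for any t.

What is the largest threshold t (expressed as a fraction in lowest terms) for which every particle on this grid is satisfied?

Row 1: (1,1)A 1/1 · (1,2)A 1/1 · (1,4)B 2/2 · (1,5)B 2/2
Row 2: (2,4)B 5/5
Row 3: (3,1)A 1/3 · (3,2)A 1/4 · (3,3)B 3/4 · (3,4)B 4/4 · (3,5)B 3/3
Row 4: (4,1)B 2/4 · (4,2)B 4/6 · (4,5)B 2/4
Row 5: (5,1)B 2/2 · (5,3)B 2/4 · (5,4)A 2/5 · (5,5)A 2/3
Row 6: (6,3)B 1/3 · (6,4)A 2/4
The smallest same-type fraction is 1/4 at (3,2), which reduces to 1/4. Any threshold above that leaves this particle unsatisfied.

1/4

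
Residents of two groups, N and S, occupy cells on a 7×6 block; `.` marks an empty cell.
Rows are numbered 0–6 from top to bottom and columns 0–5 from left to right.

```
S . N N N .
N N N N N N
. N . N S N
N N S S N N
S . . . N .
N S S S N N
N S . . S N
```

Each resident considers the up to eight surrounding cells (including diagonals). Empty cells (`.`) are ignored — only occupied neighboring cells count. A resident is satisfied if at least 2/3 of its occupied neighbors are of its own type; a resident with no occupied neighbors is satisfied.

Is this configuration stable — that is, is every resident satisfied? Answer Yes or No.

No

(0,0)S 0/2 not
(0,2)N 4/4 satisfied
(0,3)N 5/5 satisfied
(0,4)N 4/4 satisfied
(1,0)N 2/3 satisfied
(1,1)N 4/5 satisfied
(1,2)N 6/6 satisfied
(1,3)N 6/7 satisfied
(1,4)N 6/7 satisfied
(1,5)N 3/4 satisfied
(2,1)N 5/6 satisfied
(2,3)N 4/7 not
(2,4)S 1/8 not
(2,5)N 4/5 satisfied
(3,0)N 2/3 satisfied
(3,1)N 2/4 not
(3,2)S 1/4 not
(3,3)S 2/5 not
(3,4)N 4/6 satisfied
(3,5)N 3/4 satisfied
(4,0)S 1/4 not
(4,4)N 4/6 satisfied
(5,0)N 1/4 not
(5,1)S 3/5 not
(5,2)S 3/3 satisfied
(5,3)S 2/4 not
(5,4)N 3/5 not
(5,5)N 3/4 satisfied
(6,0)N 1/3 not
(6,1)S 2/4 not
(6,4)S 1/4 not
(6,5)N 2/3 satisfied
For instance (0,0) has only 0/2 same-type neighbors, below 2/3.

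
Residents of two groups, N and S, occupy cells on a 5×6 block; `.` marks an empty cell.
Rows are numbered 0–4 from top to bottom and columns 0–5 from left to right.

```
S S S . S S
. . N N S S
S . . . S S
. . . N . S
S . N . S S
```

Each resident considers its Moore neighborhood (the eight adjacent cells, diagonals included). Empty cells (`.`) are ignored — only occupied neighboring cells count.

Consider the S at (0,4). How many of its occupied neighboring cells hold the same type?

3

Occupied neighbors of (0,4): (0,5)=S, (1,3)=N, (1,4)=S, (1,5)=S.
Same type (S): 3 of 4.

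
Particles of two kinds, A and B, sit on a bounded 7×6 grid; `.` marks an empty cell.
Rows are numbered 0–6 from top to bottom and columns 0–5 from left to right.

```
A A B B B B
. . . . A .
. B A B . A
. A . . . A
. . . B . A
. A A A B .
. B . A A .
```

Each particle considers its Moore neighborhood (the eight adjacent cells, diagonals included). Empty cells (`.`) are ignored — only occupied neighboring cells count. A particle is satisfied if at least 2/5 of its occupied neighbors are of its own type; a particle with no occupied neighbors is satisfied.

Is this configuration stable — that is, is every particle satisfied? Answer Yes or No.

No

(0,0)A 1/1 ok
(0,1)A 1/2 ok
(0,2)B 1/2 ok
(0,3)B 2/3 ok
(0,4)B 2/3 ok
(0,5)B 1/2 ok
(1,4)A 1/5 unhappy
(2,1)B 0/2 unhappy
(2,2)A 1/3 unhappy
(2,3)B 0/2 unhappy
(2,5)A 2/2 ok
(3,1)A 1/2 ok
(3,5)A 2/2 ok
(4,3)B 1/3 unhappy
(4,5)A 1/2 ok
(5,1)A 1/2 ok
(5,2)A 3/5 ok
(5,3)A 3/5 ok
(5,4)B 1/5 unhappy
(6,1)B 0/2 unhappy
(6,3)A 3/4 ok
(6,4)A 2/3 ok
For instance (1,4) has only 1/5 same-type neighbors, below 2/5.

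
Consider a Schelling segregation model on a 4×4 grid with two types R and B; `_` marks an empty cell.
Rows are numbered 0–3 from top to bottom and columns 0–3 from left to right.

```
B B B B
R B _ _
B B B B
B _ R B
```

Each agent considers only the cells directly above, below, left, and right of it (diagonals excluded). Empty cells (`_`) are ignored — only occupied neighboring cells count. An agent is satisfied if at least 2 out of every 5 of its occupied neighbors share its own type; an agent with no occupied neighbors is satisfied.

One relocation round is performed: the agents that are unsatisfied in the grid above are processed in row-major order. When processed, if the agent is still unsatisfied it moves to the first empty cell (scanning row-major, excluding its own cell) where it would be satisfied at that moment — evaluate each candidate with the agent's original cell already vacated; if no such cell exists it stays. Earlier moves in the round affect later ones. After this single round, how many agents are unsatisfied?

2

Initially unsatisfied (in order): (1,0), (3,2).
  (1,0): no empty cell satisfies it; stays.
  (3,2): no empty cell satisfies it; stays.
Resulting grid:
B B B B
R B _ _
B B B B
B _ R B
Unsatisfied now: (1,0), (3,2).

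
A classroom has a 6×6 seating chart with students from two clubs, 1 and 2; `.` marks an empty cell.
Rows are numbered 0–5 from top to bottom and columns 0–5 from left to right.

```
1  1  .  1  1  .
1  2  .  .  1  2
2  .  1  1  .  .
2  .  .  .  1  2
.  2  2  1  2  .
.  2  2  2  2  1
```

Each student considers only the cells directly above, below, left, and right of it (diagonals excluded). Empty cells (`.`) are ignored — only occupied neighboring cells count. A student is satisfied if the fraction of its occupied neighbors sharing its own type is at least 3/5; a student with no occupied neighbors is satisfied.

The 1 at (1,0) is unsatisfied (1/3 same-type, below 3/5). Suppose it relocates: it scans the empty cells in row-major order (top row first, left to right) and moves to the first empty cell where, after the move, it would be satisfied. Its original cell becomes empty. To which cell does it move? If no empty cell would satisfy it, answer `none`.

Vacating (1,0). Empty cells in order:
  (0,2): 2/2 same-type → satisfied — stop here.

(0,2)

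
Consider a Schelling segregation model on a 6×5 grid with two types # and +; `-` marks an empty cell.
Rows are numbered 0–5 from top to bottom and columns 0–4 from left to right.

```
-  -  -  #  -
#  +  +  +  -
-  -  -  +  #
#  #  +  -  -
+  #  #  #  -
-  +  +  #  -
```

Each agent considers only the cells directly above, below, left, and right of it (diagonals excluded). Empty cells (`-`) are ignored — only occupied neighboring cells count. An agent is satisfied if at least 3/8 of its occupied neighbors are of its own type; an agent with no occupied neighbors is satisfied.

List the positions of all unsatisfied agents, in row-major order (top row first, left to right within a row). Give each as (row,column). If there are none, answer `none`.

(0,3), (1,0), (2,4), (3,2), (4,0), (5,2)

(0,3)# 0/1 unhappy
(1,0)# 0/1 unhappy
(1,1)+ 1/2 ok
(1,2)+ 2/2 ok
(1,3)+ 2/3 ok
(2,3)+ 1/2 ok
(2,4)# 0/1 unhappy
(3,0)# 1/2 ok
(3,1)# 2/3 ok
(3,2)+ 0/2 unhappy
(4,0)+ 0/2 unhappy
(4,1)# 2/4 ok
(4,2)# 2/4 ok
(4,3)# 2/2 ok
(5,1)+ 1/2 ok
(5,2)+ 1/3 unhappy
(5,3)# 1/2 ok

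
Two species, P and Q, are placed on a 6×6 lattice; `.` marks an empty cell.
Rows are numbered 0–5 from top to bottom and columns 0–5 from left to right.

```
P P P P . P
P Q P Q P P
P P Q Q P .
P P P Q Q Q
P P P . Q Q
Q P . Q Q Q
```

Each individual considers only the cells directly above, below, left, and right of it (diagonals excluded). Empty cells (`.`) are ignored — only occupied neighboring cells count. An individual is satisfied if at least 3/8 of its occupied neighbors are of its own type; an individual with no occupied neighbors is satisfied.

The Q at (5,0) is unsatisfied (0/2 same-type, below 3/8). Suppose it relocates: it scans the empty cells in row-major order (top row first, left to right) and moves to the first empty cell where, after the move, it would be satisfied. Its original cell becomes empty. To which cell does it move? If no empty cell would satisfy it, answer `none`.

Vacating (5,0). Empty cells in order:
  (0,4): 0/3 same-type → still unsatisfied.
  (2,5): 1/3 same-type → still unsatisfied.
  (4,3): 3/4 same-type → satisfied — stop here.

(4,3)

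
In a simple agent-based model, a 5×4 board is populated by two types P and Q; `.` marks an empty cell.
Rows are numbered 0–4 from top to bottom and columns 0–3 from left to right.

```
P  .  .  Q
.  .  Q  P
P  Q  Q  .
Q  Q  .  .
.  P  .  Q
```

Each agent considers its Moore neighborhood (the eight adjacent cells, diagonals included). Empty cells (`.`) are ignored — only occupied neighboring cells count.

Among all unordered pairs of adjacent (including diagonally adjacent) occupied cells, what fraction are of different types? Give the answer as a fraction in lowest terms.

1/2

Scan each occupied cell's neighbors to the right and below (and the two forward diagonals) so each pair is counted once.
From row 0: 1 unlike of 2 pairs (running 1/2).
From row 1: 2 unlike of 4 pairs (running 3/6).
From row 2: 3 unlike of 7 pairs (running 6/13).
From row 3: 2 unlike of 3 pairs (running 8/16).
Total adjacent occupied pairs: 16; unlike-type pairs: 8.
8/16 reduces to 1/2.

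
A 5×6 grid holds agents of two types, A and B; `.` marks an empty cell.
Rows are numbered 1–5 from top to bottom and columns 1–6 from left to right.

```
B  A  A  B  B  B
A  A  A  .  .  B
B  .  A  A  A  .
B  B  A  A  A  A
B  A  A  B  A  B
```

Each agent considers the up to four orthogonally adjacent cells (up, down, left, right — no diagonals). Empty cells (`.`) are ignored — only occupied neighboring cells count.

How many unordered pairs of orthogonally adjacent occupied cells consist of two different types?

Scan each occupied cell's neighbors to the right and below so each pair is counted once.
Row 1: B(1,1)–A(1,2)≠ B(1,1)–A(2,1)≠ A(1,2)–A(1,3)= A(1,2)–A(2,2)= A(1,3)–B(1,4)≠ A(1,3)–A(2,3)= B(1,4)–B(1,5)= B(1,5)–B(1,6)= B(1,6)–B(2,6)=  → 3/9 unlike.
Row 2: A(2,1)–A(2,2)= A(2,1)–B(3,1)≠ A(2,2)–A(2,3)= A(2,3)–A(3,3)=  → 1/4 unlike.
Row 3: B(3,1)–B(4,1)= A(3,3)–A(3,4)= A(3,3)–A(4,3)= A(3,4)–A(3,5)= A(3,4)–A(4,4)= A(3,5)–A(4,5)=  → 0/6 unlike.
Row 4: B(4,1)–B(4,2)= B(4,1)–B(5,1)= B(4,2)–A(4,3)≠ B(4,2)–A(5,2)≠ A(4,3)–A(4,4)= A(4,3)–A(5,3)= A(4,4)–A(4,5)= A(4,4)–B(5,4)≠ A(4,5)–A(4,6)= A(4,5)–A(5,5)= A(4,6)–B(5,6)≠  → 4/11 unlike.
Row 5: B(5,1)–A(5,2)≠ A(5,2)–A(5,3)= A(5,3)–B(5,4)≠ B(5,4)–A(5,5)≠ A(5,5)–B(5,6)≠  → 4/5 unlike.
Total adjacent occupied pairs: 35; unlike-type pairs: 12.

12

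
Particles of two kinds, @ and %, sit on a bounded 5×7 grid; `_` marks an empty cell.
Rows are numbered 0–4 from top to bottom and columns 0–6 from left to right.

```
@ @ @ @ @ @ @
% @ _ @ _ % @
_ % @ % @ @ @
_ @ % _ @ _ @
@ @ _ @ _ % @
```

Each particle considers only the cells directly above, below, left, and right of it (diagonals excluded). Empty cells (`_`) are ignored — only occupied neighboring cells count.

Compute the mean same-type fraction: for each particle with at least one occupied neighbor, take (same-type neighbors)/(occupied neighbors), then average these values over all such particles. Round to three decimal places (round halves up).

Row 0: (0,0)@ 1/2 · (0,1)@ 3/3 · (0,2)@ 2/2 · (0,3)@ 3/3 · (0,4)@ 2/2 · (0,5)@ 2/3 · (0,6)@ 2/2
Row 1: (1,0)% 0/2 · (1,1)@ 1/3 · (1,3)@ 1/2 · (1,5)% 0/3 · (1,6)@ 2/3
Row 2: (2,1)% 0/3 · (2,2)@ 0/3 · (2,3)% 0/3 · (2,4)@ 2/3 · (2,5)@ 2/3 · (2,6)@ 3/3
Row 3: (3,1)@ 1/3 · (3,2)% 0/2 · (3,4)@ 1/1 · (3,6)@ 2/2
Row 4: (4,0)@ 1/1 · (4,1)@ 2/2 · (4,3)@ — no occupied neighbors · (4,5)% 0/1 · (4,6)@ 1/2
Sum over 26 particles: 1/2 + 3/3 + 2/2 + 3/3 + 2/2 + 2/3 + 2/2 + 0/2 + 1/3 + 1/2 + 0/3 + 2/3 + 0/3 + 0/3 + 0/3 + 2/3 + 2/3 + 3/3 + 1/3 + 0/2 + 1/1 + 2/2 + 1/1 + 2/2 + 0/1 + 1/2 = 89/6; mean = 89/6 ÷ 26 = 89/156 = 0.570512… → 0.571.

0.571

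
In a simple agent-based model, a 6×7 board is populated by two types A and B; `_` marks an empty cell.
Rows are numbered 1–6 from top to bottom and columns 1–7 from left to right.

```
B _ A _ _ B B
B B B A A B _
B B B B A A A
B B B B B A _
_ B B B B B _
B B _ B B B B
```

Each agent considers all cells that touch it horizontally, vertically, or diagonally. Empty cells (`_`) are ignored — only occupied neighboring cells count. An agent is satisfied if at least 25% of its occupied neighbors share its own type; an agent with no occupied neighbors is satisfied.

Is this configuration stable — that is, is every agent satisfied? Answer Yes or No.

Yes

(1,1)B 2/2 ✓
(1,3)A 1/3 ✓
(1,6)B 2/3 ✓
(1,7)B 2/2 ✓
(2,1)B 4/4 ✓
(2,2)B 6/7 ✓
(2,3)B 4/6 ✓
(2,4)A 3/6 ✓
(2,5)A 3/6 ✓
(2,6)B 2/6 ✓
(3,1)B 5/5 ✓
(3,2)B 8/8 ✓
(3,3)B 7/8 ✓
(3,4)B 5/8 ✓
(3,5)A 4/8 ✓
(3,6)A 4/6 ✓
(3,7)A 2/3 ✓
(4,1)B 4/4 ✓
(4,2)B 7/7 ✓
(4,3)B 8/8 ✓
(4,4)B 7/8 ✓
(4,5)B 5/8 ✓
(4,6)A 3/6 ✓
(5,2)B 6/6 ✓
(5,3)B 7/7 ✓
(5,4)B 7/7 ✓
(5,5)B 7/8 ✓
(5,6)B 5/6 ✓
(6,1)B 2/2 ✓
(6,2)B 3/3 ✓
(6,4)B 4/4 ✓
(6,5)B 5/5 ✓
(6,6)B 4/4 ✓
(6,7)B 2/2 ✓
All meet the threshold, so the configuration is stable.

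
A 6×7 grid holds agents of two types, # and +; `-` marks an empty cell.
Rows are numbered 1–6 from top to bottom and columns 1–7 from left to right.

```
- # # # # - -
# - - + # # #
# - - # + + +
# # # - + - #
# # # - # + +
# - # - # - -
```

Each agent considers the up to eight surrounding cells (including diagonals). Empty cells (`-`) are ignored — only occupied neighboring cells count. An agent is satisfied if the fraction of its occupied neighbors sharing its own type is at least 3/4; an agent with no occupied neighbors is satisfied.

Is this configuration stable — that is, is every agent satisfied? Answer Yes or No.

(1,2)# 2/2 ok
(1,3)# 2/3 unhappy
(1,4)# 3/4 ok
(1,5)# 3/4 ok
(2,1)# 2/2 ok
(2,4)+ 1/6 unhappy
(2,5)# 4/7 unhappy
(2,6)# 3/6 unhappy
(2,7)# 1/3 unhappy
(3,1)# 3/3 ok
(3,4)# 2/5 unhappy
(3,5)+ 3/6 unhappy
(3,6)+ 3/7 unhappy
(3,7)+ 1/4 unhappy
(4,1)# 4/4 ok
(4,2)# 6/6 ok
(4,3)# 4/4 ok
(4,5)+ 3/5 unhappy
(4,7)# 0/4 unhappy
(5,1)# 4/4 ok
(5,2)# 7/7 ok
(5,3)# 4/4 ok
(5,5)# 1/3 unhappy
(5,6)+ 2/5 unhappy
(5,7)+ 1/2 unhappy
(6,1)# 2/2 ok
(6,3)# 2/2 ok
(6,5)# 1/2 unhappy
For instance (1,3) has only 2/3 same-type neighbors, below 3/4.

No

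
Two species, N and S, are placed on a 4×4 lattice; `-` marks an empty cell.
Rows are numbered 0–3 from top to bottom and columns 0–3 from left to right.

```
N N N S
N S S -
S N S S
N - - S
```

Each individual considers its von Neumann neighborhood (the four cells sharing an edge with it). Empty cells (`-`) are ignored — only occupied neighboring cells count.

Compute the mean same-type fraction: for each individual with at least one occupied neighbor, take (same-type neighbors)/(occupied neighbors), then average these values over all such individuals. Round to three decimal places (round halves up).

Row 0: (0,0)N 2/2 · (0,1)N 2/3 · (0,2)N 1/3 · (0,3)S 0/1
Row 1: (1,0)N 1/3 · (1,1)S 1/4 · (1,2)S 2/3
Row 2: (2,0)S 0/3 · (2,1)N 0/3 · (2,2)S 2/3 · (2,3)S 2/2
Row 3: (3,0)N 0/1 · (3,3)S 1/1
Sum over 13 individuals: 2/2 + 2/3 + 1/3 + 0/1 + 1/3 + 1/4 + 2/3 + 0/3 + 0/3 + 2/3 + 2/2 + 0/1 + 1/1 = 71/12; mean = 71/12 ÷ 13 = 71/156 = 0.455128… → 0.455.

0.455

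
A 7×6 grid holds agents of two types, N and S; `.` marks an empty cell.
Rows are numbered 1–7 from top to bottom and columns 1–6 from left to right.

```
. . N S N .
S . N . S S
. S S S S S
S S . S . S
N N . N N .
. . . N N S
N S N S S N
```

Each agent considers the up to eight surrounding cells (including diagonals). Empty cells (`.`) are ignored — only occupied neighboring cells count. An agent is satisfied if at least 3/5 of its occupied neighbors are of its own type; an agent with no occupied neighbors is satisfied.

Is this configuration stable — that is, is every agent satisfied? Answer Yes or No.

Row 1: (1,3)N 1/2 ✗ · (1,4)S 1/4 ✗ · (1,5)N 0/3 ✗
Row 2: (2,1)S 1/1 ✓ · (2,3)N 1/5 ✗ · (2,5)S 5/6 ✓ · (2,6)S 3/4 ✓
Row 3: (3,2)S 4/5 ✓ · (3,3)S 4/5 ✓ · (3,4)S 4/5 ✓ · (3,5)S 6/6 ✓ · (3,6)S 4/4 ✓
Row 4: (4,1)S 2/4 ✗ · (4,2)S 3/5 ✓ · (4,4)S 3/5 ✓ · (4,6)S 2/3 ✓
Row 5: (5,1)N 1/3 ✗ · (5,2)N 1/3 ✗ · (5,4)N 3/4 ✓ · (5,5)N 3/6 ✗
Row 6: (6,4)N 4/6 ✓ · (6,5)N 4/7 ✗ · (6,6)S 1/4 ✗
Row 7: (7,1)N 0/1 ✗ · (7,2)S 0/2 ✗ · (7,3)N 1/3 ✗ · (7,4)S 1/4 ✗ · (7,5)S 2/5 ✗ · (7,6)N 1/3 ✗
For instance (1,3) has only 1/2 same-type neighbors, below 3/5.

No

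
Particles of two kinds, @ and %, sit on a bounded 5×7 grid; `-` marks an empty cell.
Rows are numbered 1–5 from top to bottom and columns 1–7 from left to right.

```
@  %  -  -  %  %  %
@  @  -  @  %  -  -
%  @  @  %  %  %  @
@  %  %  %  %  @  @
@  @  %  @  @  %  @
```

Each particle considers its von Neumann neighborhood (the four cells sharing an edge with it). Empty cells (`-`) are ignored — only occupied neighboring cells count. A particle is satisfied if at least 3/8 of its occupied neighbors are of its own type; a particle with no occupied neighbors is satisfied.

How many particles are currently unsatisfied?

13

Row 1: (1,1)@ 1/2 ok · (1,2)% 0/2 unhappy · (1,5)% 2/2 ok · (1,6)% 2/2 ok · (1,7)% 1/1 ok
Row 2: (2,1)@ 2/3 ok · (2,2)@ 2/3 ok · (2,4)@ 0/2 unhappy · (2,5)% 2/3 ok
Row 3: (3,1)% 0/3 unhappy · (3,2)@ 2/4 ok · (3,3)@ 1/3 unhappy · (3,4)% 2/4 ok · (3,5)% 4/4 ok · (3,6)% 1/3 unhappy · (3,7)@ 1/2 ok
Row 4: (4,1)@ 1/3 unhappy · (4,2)% 1/4 unhappy · (4,3)% 3/4 ok · (4,4)% 3/4 ok · (4,5)% 2/4 ok · (4,6)@ 1/4 unhappy · (4,7)@ 3/3 ok
Row 5: (5,1)@ 2/2 ok · (5,2)@ 1/3 unhappy · (5,3)% 1/3 unhappy · (5,4)@ 1/3 unhappy · (5,5)@ 1/3 unhappy · (5,6)% 0/3 unhappy · (5,7)@ 1/2 ok
Unsatisfied: (1,2), (2,4), (3,1), (3,3), (3,6), (4,1), (4,2), (4,6), (5,2), (5,3), (5,4), (5,5), (5,6) — 13 in total.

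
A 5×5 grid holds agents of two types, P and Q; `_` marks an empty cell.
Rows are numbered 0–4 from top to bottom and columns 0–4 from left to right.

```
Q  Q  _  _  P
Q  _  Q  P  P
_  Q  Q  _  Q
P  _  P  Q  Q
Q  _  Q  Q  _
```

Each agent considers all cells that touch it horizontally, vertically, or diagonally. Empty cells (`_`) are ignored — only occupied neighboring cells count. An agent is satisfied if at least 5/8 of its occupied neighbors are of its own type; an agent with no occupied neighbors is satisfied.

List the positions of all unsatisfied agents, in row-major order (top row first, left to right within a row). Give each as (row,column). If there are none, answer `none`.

(0,0)Q 2/2 ✓
(0,1)Q 3/3 ✓
(0,4)P 2/2 ✓
(1,0)Q 3/3 ✓
(1,2)Q 3/4 ✓
(1,3)P 2/5 ✗
(1,4)P 2/3 ✓
(2,1)Q 3/5 ✗
(2,2)Q 3/5 ✗
(2,4)Q 2/4 ✗
(3,0)P 0/2 ✗
(3,2)P 0/5 ✗
(3,3)Q 5/6 ✓
(3,4)Q 3/3 ✓
(4,0)Q 0/1 ✗
(4,2)Q 2/3 ✓
(4,3)Q 3/4 ✓

(1,3), (2,1), (2,2), (2,4), (3,0), (3,2), (4,0)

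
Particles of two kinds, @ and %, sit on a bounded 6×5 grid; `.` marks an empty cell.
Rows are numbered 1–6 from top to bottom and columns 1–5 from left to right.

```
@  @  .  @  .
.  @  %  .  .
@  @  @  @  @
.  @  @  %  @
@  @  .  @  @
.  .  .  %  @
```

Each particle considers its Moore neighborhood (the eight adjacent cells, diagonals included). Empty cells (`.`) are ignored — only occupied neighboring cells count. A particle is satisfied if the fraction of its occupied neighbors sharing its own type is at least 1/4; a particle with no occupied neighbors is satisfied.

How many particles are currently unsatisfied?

Row 1: (1,1)@ 2/2 ok · (1,2)@ 2/3 ok · (1,4)@ 0/1 unhappy
Row 2: (2,2)@ 5/6 ok · (2,3)% 0/6 unhappy
Row 3: (3,1)@ 3/3 ok · (3,2)@ 5/6 ok · (3,3)@ 5/7 ok · (3,4)@ 4/6 ok · (3,5)@ 2/3 ok
Row 4: (4,2)@ 6/6 ok · (4,3)@ 6/7 ok · (4,4)% 0/7 unhappy · (4,5)@ 4/5 ok
Row 5: (5,1)@ 2/2 ok · (5,2)@ 3/3 ok · (5,4)@ 4/6 ok · (5,5)@ 3/5 ok
Row 6: (6,4)% 0/3 unhappy · (6,5)@ 2/3 ok
Unsatisfied: (1,4), (2,3), (4,4), (6,4) — 4 in total.

4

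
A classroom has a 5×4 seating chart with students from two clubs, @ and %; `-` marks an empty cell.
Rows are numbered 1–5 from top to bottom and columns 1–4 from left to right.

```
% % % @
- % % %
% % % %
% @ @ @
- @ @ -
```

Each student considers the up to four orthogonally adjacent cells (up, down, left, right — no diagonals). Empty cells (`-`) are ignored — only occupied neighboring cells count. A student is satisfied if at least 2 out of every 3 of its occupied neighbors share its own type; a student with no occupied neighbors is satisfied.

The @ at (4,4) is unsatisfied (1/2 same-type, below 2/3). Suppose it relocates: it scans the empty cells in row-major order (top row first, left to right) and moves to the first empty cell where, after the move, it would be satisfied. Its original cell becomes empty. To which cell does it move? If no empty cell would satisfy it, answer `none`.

Vacating (4,4). Empty cells in order:
  (2,1): 0/3 same-type → still unsatisfied.
  (5,1): 1/2 same-type → still unsatisfied.
  (5,4): 1/1 same-type → satisfied — stop here.

(5,4)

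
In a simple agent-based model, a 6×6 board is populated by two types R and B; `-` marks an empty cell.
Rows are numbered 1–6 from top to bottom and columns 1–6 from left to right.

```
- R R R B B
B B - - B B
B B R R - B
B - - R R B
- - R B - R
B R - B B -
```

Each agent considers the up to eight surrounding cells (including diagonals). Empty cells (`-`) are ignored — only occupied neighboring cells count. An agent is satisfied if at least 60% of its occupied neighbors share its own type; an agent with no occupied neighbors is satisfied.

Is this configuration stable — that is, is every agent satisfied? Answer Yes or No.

No

(1,2)R 1/3 ✗
(1,3)R 2/3 ✓
(1,4)R 1/3 ✗
(1,5)B 3/4 ✓
(1,6)B 3/3 ✓
(2,1)B 3/4 ✓
(2,2)B 3/6 ✗
(2,5)B 4/6 ✓
(2,6)B 4/4 ✓
(3,1)B 4/4 ✓
(3,2)B 4/5 ✓
(3,3)R 2/4 ✗
(3,4)R 3/4 ✓
(3,6)B 3/4 ✓
(4,1)B 2/2 ✓
(4,4)R 4/5 ✓
(4,5)R 3/6 ✗
(4,6)B 1/3 ✗
(5,3)R 2/4 ✗
(5,4)B 2/5 ✗
(5,6)R 1/3 ✗
(6,1)B 0/1 ✗
(6,2)R 1/2 ✗
(6,4)B 2/3 ✓
(6,5)B 2/3 ✓
For instance (1,2) has only 1/3 same-type neighbors, below 3/5.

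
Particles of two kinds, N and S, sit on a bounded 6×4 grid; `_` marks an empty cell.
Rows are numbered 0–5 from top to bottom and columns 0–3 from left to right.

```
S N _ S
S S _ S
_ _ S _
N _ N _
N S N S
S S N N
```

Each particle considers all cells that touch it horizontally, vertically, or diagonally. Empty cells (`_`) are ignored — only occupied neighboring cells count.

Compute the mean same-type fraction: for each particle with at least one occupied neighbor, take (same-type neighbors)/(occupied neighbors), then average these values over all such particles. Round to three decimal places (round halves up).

(0,0)S 2/3
(0,1)N 0/3
(0,3)S 1/1
(1,0)S 2/3
(1,1)S 3/4
(1,3)S 2/2
(2,2)S 2/3
(3,0)N 1/2
(3,2)N 1/4
(4,0)N 1/4
(4,1)S 2/7
(4,2)N 3/6
(4,3)S 0/4
(5,0)S 2/3
(5,1)S 2/5
(5,2)N 2/5
(5,3)N 2/3
Sum over 17 particles: 2/3 + 0/3 + 1/1 + 2/3 + 3/4 + 2/2 + 2/3 + 1/2 + 1/4 + 1/4 + 2/7 + 3/6 + 0/4 + 2/3 + 2/5 + 2/5 + 2/3 = 3641/420; mean = 3641/420 ÷ 17 = 3641/7140 = 0.509943… → 0.510.

0.510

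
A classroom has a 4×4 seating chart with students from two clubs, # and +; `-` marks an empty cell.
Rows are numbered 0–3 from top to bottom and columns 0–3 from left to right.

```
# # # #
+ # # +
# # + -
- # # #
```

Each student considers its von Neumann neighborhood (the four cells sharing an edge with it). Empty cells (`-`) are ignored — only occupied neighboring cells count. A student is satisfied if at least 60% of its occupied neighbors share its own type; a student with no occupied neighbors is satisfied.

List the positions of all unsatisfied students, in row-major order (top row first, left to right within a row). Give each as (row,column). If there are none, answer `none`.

(0,0)# 1/2 not
(0,1)# 3/3 satisfied
(0,2)# 3/3 satisfied
(0,3)# 1/2 not
(1,0)+ 0/3 not
(1,1)# 3/4 satisfied
(1,2)# 2/4 not
(1,3)+ 0/2 not
(2,0)# 1/2 not
(2,1)# 3/4 satisfied
(2,2)+ 0/3 not
(3,1)# 2/2 satisfied
(3,2)# 2/3 satisfied
(3,3)# 1/1 satisfied

(0,0), (0,3), (1,0), (1,2), (1,3), (2,0), (2,2)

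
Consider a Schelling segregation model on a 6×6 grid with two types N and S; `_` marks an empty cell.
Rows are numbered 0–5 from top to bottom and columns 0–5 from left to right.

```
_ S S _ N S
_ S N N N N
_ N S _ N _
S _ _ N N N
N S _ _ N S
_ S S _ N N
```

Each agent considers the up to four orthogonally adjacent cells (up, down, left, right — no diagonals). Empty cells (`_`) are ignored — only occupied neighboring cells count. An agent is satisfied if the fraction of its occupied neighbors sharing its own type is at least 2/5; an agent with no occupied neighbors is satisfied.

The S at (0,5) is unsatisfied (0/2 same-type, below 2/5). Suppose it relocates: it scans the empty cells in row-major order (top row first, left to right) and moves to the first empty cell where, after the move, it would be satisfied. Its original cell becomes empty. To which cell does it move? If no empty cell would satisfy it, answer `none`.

(0,0)

Vacating (0,5). Empty cells in order:
  (0,0): 1/1 same-type → satisfied — stop here.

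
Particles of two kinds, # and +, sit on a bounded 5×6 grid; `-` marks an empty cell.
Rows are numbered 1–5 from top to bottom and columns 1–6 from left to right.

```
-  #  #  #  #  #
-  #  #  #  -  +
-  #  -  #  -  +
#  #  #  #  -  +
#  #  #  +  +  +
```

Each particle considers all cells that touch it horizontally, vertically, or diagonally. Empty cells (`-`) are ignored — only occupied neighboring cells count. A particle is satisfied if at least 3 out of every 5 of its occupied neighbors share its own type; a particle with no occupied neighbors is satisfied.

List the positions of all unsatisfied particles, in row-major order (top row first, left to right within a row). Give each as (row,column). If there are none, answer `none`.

Row 1: (1,2)# 3/3 ✓ · (1,3)# 5/5 ✓ · (1,4)# 4/4 ✓ · (1,5)# 3/4 ✓ · (1,6)# 1/2 ✗
Row 2: (2,2)# 4/4 ✓ · (2,3)# 7/7 ✓ · (2,4)# 5/5 ✓ · (2,6)+ 1/3 ✗
Row 3: (3,2)# 5/5 ✓ · (3,4)# 4/4 ✓ · (3,6)+ 2/2 ✓
Row 4: (4,1)# 4/4 ✓ · (4,2)# 6/6 ✓ · (4,3)# 6/7 ✓ · (4,4)# 3/5 ✓ · (4,6)+ 3/3 ✓
Row 5: (5,1)# 3/3 ✓ · (5,2)# 5/5 ✓ · (5,3)# 4/5 ✓ · (5,4)+ 1/4 ✗ · (5,5)+ 3/4 ✓ · (5,6)+ 2/2 ✓

(1,6), (2,6), (5,4)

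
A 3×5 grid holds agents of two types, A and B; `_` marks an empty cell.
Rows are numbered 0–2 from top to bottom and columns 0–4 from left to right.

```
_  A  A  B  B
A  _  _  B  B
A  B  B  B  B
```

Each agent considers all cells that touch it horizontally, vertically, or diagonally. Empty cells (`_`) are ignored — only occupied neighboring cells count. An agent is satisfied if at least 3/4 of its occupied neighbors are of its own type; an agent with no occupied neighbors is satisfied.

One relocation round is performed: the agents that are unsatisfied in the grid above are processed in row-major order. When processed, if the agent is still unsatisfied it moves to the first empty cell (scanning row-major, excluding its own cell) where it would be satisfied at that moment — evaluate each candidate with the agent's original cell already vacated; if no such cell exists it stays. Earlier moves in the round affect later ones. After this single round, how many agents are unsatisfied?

Initially unsatisfied (in order): (0,2), (1,0), (2,0), (2,1).
  (0,2) → (0,0).
  (1,0): now satisfied by earlier moves; stays.
  (2,0): no empty cell satisfies it; stays.
  (2,1) → (1,2).
Resulting grid:
A A _ B B
A _ B B B
A _ B B B
Unsatisfied now: (0,1).

1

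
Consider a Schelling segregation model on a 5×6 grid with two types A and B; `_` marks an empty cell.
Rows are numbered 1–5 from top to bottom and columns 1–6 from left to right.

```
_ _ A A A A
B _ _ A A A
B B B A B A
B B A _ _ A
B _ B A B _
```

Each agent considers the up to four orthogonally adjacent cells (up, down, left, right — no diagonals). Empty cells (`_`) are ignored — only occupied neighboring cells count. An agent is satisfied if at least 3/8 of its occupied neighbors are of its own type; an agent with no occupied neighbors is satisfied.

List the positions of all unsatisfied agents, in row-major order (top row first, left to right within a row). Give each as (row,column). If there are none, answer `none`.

(3,3), (3,4), (3,5), (4,3), (5,3), (5,4), (5,5)

(1,3)A 1/1 ✓
(1,4)A 3/3 ✓
(1,5)A 3/3 ✓
(1,6)A 2/2 ✓
(2,1)B 1/1 ✓
(2,4)A 3/3 ✓
(2,5)A 3/4 ✓
(2,6)A 3/3 ✓
(3,1)B 3/3 ✓
(3,2)B 3/3 ✓
(3,3)B 1/3 ✗
(3,4)A 1/3 ✗
(3,5)B 0/3 ✗
(3,6)A 2/3 ✓
(4,1)B 3/3 ✓
(4,2)B 2/3 ✓
(4,3)A 0/3 ✗
(4,6)A 1/1 ✓
(5,1)B 1/1 ✓
(5,3)B 0/2 ✗
(5,4)A 0/2 ✗
(5,5)B 0/1 ✗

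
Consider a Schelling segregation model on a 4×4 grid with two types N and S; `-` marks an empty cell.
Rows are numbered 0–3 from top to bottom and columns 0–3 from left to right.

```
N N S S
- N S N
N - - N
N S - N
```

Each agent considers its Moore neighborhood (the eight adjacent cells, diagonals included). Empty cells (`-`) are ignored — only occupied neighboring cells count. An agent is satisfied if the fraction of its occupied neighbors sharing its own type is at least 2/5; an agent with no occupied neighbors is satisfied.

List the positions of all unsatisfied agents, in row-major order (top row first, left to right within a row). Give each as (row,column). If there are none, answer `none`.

(1,2), (1,3), (3,1)

Row 0: (0,0)N 2/2 satisfied · (0,1)N 2/4 satisfied · (0,2)S 2/5 satisfied · (0,3)S 2/3 satisfied
Row 1: (1,1)N 3/5 satisfied · (1,2)S 2/6 not · (1,3)N 1/4 not
Row 2: (2,0)N 2/3 satisfied · (2,3)N 2/3 satisfied
Row 3: (3,0)N 1/2 satisfied · (3,1)S 0/2 not · (3,3)N 1/1 satisfied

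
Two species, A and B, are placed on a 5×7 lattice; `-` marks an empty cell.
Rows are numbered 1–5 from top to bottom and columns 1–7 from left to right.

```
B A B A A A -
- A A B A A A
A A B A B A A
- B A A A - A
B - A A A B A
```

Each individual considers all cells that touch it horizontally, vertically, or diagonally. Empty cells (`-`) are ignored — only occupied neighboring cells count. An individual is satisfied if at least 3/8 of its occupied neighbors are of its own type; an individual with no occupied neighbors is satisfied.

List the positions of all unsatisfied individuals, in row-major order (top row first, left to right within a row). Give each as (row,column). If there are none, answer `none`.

(1,1)B 0/2 unhappy
(1,2)A 2/4 ok
(1,3)B 1/5 unhappy
(1,4)A 3/5 ok
(1,5)A 4/5 ok
(1,6)A 4/4 ok
(2,2)A 4/7 ok
(2,3)A 5/8 ok
(2,4)B 3/8 ok
(2,5)A 6/8 ok
(2,6)A 6/7 ok
(2,7)A 4/4 ok
(3,1)A 2/3 ok
(3,2)A 4/6 ok
(3,3)B 2/8 unhappy
(3,4)A 5/8 ok
(3,5)B 1/7 unhappy
(3,6)A 6/7 ok
(3,7)A 4/4 ok
(4,2)B 2/6 unhappy
(4,3)A 5/7 ok
(4,4)A 6/8 ok
(4,5)A 5/7 ok
(4,7)A 3/4 ok
(5,1)B 1/1 ok
(5,3)A 3/4 ok
(5,4)A 5/5 ok
(5,5)A 3/4 ok
(5,6)B 0/4 unhappy
(5,7)A 1/2 ok

(1,1), (1,3), (3,3), (3,5), (4,2), (5,6)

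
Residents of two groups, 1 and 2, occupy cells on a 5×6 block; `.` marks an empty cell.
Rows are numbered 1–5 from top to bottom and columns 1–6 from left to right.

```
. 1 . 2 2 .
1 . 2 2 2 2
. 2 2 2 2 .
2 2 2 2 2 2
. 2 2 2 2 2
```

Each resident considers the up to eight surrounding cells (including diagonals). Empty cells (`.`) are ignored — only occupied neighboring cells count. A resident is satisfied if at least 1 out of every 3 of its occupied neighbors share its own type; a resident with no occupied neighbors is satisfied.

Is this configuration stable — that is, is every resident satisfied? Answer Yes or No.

Row 1: (1,2)1 1/2 satisfied · (1,4)2 4/4 satisfied · (1,5)2 4/4 satisfied
Row 2: (2,1)1 1/2 satisfied · (2,3)2 5/6 satisfied · (2,4)2 7/7 satisfied · (2,5)2 6/6 satisfied · (2,6)2 3/3 satisfied
Row 3: (3,2)2 5/6 satisfied · (3,3)2 7/7 satisfied · (3,4)2 8/8 satisfied · (3,5)2 7/7 satisfied
Row 4: (4,1)2 3/3 satisfied · (4,2)2 6/6 satisfied · (4,3)2 8/8 satisfied · (4,4)2 8/8 satisfied · (4,5)2 7/7 satisfied · (4,6)2 4/4 satisfied
Row 5: (5,2)2 4/4 satisfied · (5,3)2 5/5 satisfied · (5,4)2 5/5 satisfied · (5,5)2 5/5 satisfied · (5,6)2 3/3 satisfied
All meet the threshold, so the configuration is stable.

Yes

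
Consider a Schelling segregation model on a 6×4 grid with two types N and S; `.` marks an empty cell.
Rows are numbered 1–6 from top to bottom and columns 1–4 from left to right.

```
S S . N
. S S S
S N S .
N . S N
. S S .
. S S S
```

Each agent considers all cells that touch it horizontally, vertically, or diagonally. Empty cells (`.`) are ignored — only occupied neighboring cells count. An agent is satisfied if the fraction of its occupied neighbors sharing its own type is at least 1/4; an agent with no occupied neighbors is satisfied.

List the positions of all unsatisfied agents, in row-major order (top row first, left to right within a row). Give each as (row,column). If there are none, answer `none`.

(1,4), (3,2), (4,4)

Row 1: (1,1)S 2/2 satisfied · (1,2)S 3/3 satisfied · (1,4)N 0/2 not
Row 2: (2,2)S 5/6 satisfied · (2,3)S 4/6 satisfied · (2,4)S 2/3 satisfied
Row 3: (3,1)S 1/3 satisfied · (3,2)N 1/6 not · (3,3)S 4/6 satisfied
Row 4: (4,1)N 1/3 satisfied · (4,3)S 3/5 satisfied · (4,4)N 0/3 not
Row 5: (5,2)S 4/5 satisfied · (5,3)S 5/6 satisfied
Row 6: (6,2)S 3/3 satisfied · (6,3)S 4/4 satisfied · (6,4)S 2/2 satisfied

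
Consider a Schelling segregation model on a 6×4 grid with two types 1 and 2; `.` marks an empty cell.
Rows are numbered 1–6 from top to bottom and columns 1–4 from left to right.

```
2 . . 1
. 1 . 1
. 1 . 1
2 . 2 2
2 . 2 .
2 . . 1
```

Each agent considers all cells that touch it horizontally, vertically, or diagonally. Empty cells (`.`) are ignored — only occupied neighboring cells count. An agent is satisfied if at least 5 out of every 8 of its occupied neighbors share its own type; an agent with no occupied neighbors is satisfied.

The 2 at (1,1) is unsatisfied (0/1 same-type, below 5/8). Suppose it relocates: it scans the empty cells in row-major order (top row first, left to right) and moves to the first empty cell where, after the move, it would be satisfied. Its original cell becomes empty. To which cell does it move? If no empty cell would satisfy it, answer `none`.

Vacating (1,1). Empty cells in order:
  (1,2): 0/1 same-type → still unsatisfied.
  (1,3): 0/3 same-type → still unsatisfied.
  (2,1): 0/2 same-type → still unsatisfied.
  (2,3): 0/5 same-type → still unsatisfied.
  (3,1): 1/3 same-type → still unsatisfied.
  (3,3): 2/6 same-type → still unsatisfied.
  (4,2): 4/5 same-type → satisfied — stop here.

(4,2)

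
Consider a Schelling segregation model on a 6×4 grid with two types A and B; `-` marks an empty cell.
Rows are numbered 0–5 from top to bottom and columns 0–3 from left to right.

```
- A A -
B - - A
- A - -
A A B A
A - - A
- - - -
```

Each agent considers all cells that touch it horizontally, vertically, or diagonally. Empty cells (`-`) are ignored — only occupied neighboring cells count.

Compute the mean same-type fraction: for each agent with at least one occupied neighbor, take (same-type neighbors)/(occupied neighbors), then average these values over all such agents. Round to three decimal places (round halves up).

0.614

Row 0: (0,1)A 1/2 · (0,2)A 2/2
Row 1: (1,0)B 0/2 · (1,3)A 1/1
Row 2: (2,1)A 2/4
Row 3: (3,0)A 3/3 · (3,1)A 3/4 · (3,2)B 0/4 · (3,3)A 1/2
Row 4: (4,0)A 2/2 · (4,3)A 1/2
Sum over 11 agents: 1/2 + 2/2 + 0/2 + 1/1 + 2/4 + 3/3 + 3/4 + 0/4 + 1/2 + 2/2 + 1/2 = 27/4; mean = 27/4 ÷ 11 = 27/44 = 0.613636… → 0.614.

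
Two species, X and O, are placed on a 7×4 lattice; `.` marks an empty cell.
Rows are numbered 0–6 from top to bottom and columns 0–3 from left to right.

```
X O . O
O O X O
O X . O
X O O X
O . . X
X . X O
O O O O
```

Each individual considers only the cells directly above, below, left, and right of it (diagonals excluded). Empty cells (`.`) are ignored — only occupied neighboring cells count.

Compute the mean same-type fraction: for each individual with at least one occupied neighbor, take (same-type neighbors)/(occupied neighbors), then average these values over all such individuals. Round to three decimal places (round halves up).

Row 0: (0,0)X 0/2 · (0,1)O 1/2 · (0,3)O 1/1
Row 1: (1,0)O 2/3 · (1,1)O 2/4 · (1,2)X 0/2 · (1,3)O 2/3
Row 2: (2,0)O 1/3 · (2,1)X 0/3 · (2,3)O 1/2
Row 3: (3,0)X 0/3 · (3,1)O 1/3 · (3,2)O 1/2 · (3,3)X 1/3
Row 4: (4,0)O 0/2 · (4,3)X 1/2
Row 5: (5,0)X 0/2 · (5,2)X 0/2 · (5,3)O 1/3
Row 6: (6,0)O 1/2 · (6,1)O 2/2 · (6,2)O 2/3 · (6,3)O 2/2
Sum over 23 individuals: 0/2 + 1/2 + 1/1 + 2/3 + 2/4 + 0/2 + 2/3 + 1/3 + 0/3 + 1/2 + 0/3 + 1/3 + 1/2 + 1/3 + 0/2 + 1/2 + 0/2 + 0/2 + 1/3 + 1/2 + 2/2 + 2/3 + 2/2 = 28/3; mean = 28/3 ÷ 23 = 28/69 = 0.405797… → 0.406.

0.406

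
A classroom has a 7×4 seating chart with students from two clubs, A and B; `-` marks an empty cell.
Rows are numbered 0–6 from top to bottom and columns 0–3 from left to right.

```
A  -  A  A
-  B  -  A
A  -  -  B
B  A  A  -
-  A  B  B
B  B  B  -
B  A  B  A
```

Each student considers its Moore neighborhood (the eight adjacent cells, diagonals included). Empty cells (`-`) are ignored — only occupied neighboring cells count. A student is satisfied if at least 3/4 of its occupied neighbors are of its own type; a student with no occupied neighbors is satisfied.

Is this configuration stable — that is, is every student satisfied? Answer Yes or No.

Row 0: (0,0)A 0/1 ✗ · (0,2)A 2/3 ✗ · (0,3)A 2/2 ✓
Row 1: (1,1)B 0/3 ✗ · (1,3)A 2/3 ✗
Row 2: (2,0)A 1/3 ✗ · (2,3)B 0/2 ✗
Row 3: (3,0)B 0/3 ✗ · (3,1)A 3/5 ✗ · (3,2)A 2/5 ✗
Row 4: (4,1)A 2/7 ✗ · (4,2)B 3/6 ✗ · (4,3)B 2/3 ✗
Row 5: (5,0)B 2/4 ✗ · (5,1)B 5/7 ✗ · (5,2)B 4/7 ✗
Row 6: (6,0)B 2/3 ✗ · (6,1)A 0/5 ✗ · (6,2)B 2/4 ✗ · (6,3)A 0/2 ✗
For instance (0,0) has only 0/1 same-type neighbors, below 3/4.

No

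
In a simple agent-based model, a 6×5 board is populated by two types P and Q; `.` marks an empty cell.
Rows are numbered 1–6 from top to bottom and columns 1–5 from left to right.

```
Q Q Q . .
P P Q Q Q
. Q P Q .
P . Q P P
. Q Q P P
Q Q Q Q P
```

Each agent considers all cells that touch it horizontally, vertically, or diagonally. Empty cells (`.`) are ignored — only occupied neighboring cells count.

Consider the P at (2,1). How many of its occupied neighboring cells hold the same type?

Occupied neighbors of (2,1): (1,1)=Q, (1,2)=Q, (2,2)=P, (3,2)=Q.
Same type (P): 1 of 4.

1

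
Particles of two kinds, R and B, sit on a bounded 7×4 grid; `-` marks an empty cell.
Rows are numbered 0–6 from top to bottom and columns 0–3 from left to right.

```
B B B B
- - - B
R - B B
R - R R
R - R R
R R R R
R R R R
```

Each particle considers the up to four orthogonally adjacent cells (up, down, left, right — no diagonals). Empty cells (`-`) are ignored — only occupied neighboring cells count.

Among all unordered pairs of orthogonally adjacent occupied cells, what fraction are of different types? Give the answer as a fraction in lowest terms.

Scan each occupied cell's neighbors to the right and below so each pair is counted once.
From row 0: 0 unlike of 4 pairs (running 0/4).
From row 1: 0 unlike of 1 pairs (running 0/5).
From row 2: 2 unlike of 4 pairs (running 2/9).
From row 3: 0 unlike of 4 pairs (running 2/13).
From row 4: 0 unlike of 4 pairs (running 2/17).
From row 5: 0 unlike of 7 pairs (running 2/24).
From row 6: 0 unlike of 3 pairs (running 2/27).
Total adjacent occupied pairs: 27; unlike-type pairs: 2.
2/27 is already in lowest terms.

2/27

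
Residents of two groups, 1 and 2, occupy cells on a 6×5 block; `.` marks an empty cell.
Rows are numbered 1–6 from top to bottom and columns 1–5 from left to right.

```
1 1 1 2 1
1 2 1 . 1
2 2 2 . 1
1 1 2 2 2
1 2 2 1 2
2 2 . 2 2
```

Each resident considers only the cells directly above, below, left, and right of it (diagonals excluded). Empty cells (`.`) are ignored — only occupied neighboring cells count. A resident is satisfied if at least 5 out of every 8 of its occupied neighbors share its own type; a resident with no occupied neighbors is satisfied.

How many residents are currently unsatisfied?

13

Row 1: (1,1)1 2/2 ✓ · (1,2)1 2/3 ✓ · (1,3)1 2/3 ✓ · (1,4)2 0/2 ✗ · (1,5)1 1/2 ✗
Row 2: (2,1)1 1/3 ✗ · (2,2)2 1/4 ✗ · (2,3)1 1/3 ✗ · (2,5)1 2/2 ✓
Row 3: (3,1)2 1/3 ✗ · (3,2)2 3/4 ✓ · (3,3)2 2/3 ✓ · (3,5)1 1/2 ✗
Row 4: (4,1)1 2/3 ✓ · (4,2)1 1/4 ✗ · (4,3)2 3/4 ✓ · (4,4)2 2/3 ✓ · (4,5)2 2/3 ✓
Row 5: (5,1)1 1/3 ✗ · (5,2)2 2/4 ✗ · (5,3)2 2/3 ✓ · (5,4)1 0/4 ✗ · (5,5)2 2/3 ✓
Row 6: (6,1)2 1/2 ✗ · (6,2)2 2/2 ✓ · (6,4)2 1/2 ✗ · (6,5)2 2/2 ✓
Unsatisfied: (1,4), (1,5), (2,1), (2,2), (2,3), (3,1), (3,5), (4,2), (5,1), (5,2), (5,4), (6,1), (6,4) — 13 in total.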